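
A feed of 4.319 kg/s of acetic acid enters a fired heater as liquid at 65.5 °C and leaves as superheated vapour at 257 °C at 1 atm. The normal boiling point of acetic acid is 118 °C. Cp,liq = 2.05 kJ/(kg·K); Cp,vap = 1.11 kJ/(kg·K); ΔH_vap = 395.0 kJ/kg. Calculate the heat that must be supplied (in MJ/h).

liquid 65.5→118 °C: 107.62 kJ/kg
vaporisation at 118 °C: 395 kJ/kg
vapour 118→257 °C: 154.29 kJ/kg
Δh = 107.62 + 395 + 154.29 = 656.91 kJ/kg
Q = ṁ·Δh = 4.319 kg/s × 656.91 kJ/kg = 2837.2 kJ/s
|Q| = 2837.2 kW = 10214 MJ/h

Q = 10200 MJ/h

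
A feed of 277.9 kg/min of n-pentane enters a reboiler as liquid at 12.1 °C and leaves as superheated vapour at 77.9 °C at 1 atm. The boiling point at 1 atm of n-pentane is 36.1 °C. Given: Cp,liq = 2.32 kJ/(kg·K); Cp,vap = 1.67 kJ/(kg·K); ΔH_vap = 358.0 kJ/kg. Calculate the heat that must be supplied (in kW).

Q = 2240 kW

liquid 12.1→36.1 °C: 55.68 kJ/kg
vaporisation at 36.1 °C: 358 kJ/kg
vapour 36.1→77.9 °C: 69.806 kJ/kg
Δh = 55.68 + 358 + 69.806 = 483.49 kJ/kg
Q = ṁ·Δh = 277.9 kg/min × 483.49 kJ/kg = 134360 kJ/min
|Q| = 2239.3 kW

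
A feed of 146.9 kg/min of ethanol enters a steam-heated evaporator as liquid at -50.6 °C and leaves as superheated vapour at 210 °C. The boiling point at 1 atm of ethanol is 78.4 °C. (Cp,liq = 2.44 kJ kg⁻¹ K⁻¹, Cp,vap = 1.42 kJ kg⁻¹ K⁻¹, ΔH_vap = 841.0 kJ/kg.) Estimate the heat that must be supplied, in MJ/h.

Q = 11800 MJ/h

liquid -50.6→78.4 °C: 314.76 kJ/kg
vaporisation at 78.4 °C: 841 kJ/kg
vapour 78.4→210 °C: 186.87 kJ/kg
Δh = 314.76 + 841 + 186.87 = 1342.6 kJ/kg
Q = ṁ·Δh = 146.9 kg/min × 1342.6 kJ/kg = 197230 kJ/min
|Q| = 3287.2 kW = 11834 MJ/h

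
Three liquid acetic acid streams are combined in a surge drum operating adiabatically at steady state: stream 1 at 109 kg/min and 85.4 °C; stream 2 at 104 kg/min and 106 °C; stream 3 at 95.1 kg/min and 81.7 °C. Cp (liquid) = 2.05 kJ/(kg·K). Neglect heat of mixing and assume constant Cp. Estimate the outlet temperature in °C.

Adiabatic, steady state ⇒ Σ ṁᵢCp,ᵢ(T_out − Tᵢ) = 0
Σ ṁᵢCp,ᵢTᵢ = 109×2.05×85.4 + 104×2.05×106 + 95.1×2.05×81.7 = 57610
Σ ṁᵢCp,ᵢ = 109×2.05 + 104×2.05 + 95.1×2.05 = 631.61
T_out = 57610 / 631.61 = 91.212 °C

T_out = 91.2 °C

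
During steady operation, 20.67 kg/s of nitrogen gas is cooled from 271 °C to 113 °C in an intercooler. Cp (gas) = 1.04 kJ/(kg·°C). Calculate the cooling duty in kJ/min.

Q_c = 204000 kJ/min

Q = ṁ·Cp·ΔT = 20.67 × 1.04 × (113 − 271) = -3396.5 kJ/s
Cooling duty = 203790 kJ/min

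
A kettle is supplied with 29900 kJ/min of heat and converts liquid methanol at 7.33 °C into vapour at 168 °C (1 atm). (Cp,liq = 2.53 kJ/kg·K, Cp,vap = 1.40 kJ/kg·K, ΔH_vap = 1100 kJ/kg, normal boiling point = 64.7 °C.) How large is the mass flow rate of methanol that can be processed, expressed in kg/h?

Δh = 2.53×(64.7−7.33) + 1100 + 1.40×(168−64.7) = 1389.8 kJ/kg
Q = 29900 kJ/min = 498.33 kJ/s = 1.794e+06 kJ/h
ṁ = Q/Δh = 1.794e+06 / 1389.8 = 1290.9 kg/h

ṁ = 1290 kg/h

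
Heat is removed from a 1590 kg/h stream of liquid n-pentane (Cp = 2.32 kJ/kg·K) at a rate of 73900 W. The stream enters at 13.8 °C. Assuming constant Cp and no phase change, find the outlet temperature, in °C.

T_out = -58.3 °C

Q = 73900 W = 266040 kJ/h
ΔT = Q/(ṁ·Cp) = 266040/(1590×2.32) = 72.121 K
T_out = 13.8 − 72.121 = -58.321 °C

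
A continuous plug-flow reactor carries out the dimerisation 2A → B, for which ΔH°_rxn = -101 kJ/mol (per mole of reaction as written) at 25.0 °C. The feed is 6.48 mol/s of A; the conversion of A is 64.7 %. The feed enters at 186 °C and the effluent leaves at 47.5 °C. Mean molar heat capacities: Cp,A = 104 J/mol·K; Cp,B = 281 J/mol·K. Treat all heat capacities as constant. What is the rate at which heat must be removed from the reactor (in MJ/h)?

Q_out = 1090 MJ/h

Extent of reaction ξ = 0.647 × 6.48 / 2 = 2.0963 mol/s
Reaction term: ξ·ΔH°_rxn = 2.0963 × -101 = -211.72 kJ/s
Sensible, feed 186→25 °C: -108.5 kJ/s
Outlet flows (mol/s): A 2.2874, B 2.0963
Sensible, products 25→47.5 °C: 18.606 kJ/s
Q = ΔH = -301.62 kJ/s = -301.62 kW
Heat removed = 1085.8 MJ/h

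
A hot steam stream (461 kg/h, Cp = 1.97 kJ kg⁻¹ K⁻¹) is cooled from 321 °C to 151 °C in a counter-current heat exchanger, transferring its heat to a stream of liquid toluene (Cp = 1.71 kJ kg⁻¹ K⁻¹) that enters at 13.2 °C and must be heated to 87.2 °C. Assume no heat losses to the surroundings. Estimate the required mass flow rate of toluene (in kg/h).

ṁ_c = 1220 kg/h

Heat released by hot stream: Q = 461 × 1.97 × (321 − 151) = 154390 kJ/h
Energy balance on cold side (adiabatic exchanger): Q = ṁ_c·Cp_c·(T_c,out − T_c,in)
ṁ_c = 154390 / [1.71 × (87.2 − 13.2)] = 1220.1 kg/h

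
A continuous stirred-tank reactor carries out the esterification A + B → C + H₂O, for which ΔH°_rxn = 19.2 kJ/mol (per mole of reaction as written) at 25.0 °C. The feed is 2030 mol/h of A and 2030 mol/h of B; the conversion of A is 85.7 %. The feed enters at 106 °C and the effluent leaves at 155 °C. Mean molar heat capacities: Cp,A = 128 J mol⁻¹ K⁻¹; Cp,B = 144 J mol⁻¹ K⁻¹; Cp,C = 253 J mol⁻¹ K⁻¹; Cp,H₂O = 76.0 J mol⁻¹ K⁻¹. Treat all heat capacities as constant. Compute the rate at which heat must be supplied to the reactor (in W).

Extent of reaction ξ = 0.857 × 2030 = 1739.7 mol/h
Reaction term: ξ·ΔH°_rxn = 1739.7 × 19.2 = 33402 kJ/h
Sensible, feed 106→25 °C: -44725 kJ/h
Outlet flows (mol/h): A 290.29, B 290.29, C 1739.7, H₂O 1739.7
Sensible, products 25→155 °C: 84672 kJ/h
Q = ΔH = 73350 kJ/h = 20.375 kW
Heat supplied = 20375 W

Q_in = 20400 W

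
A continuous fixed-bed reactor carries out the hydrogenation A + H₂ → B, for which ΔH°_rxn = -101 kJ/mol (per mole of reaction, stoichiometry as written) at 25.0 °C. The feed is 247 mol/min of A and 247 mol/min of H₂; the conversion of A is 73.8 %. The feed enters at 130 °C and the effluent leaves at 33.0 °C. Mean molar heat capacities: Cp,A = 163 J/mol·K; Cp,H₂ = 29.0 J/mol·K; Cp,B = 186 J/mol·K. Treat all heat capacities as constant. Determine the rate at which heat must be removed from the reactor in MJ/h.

Extent of reaction ξ = 0.738 × 247 = 182.29 mol/min
Reaction term: ξ·ΔH°_rxn = 182.29 × -101 = -18411 kJ/min
Sensible, feed 130→25 °C: -4979.5 kJ/min
Outlet flows (mol/min): A 64.714, H₂ 64.714, B 182.29
Sensible, products 25→33.0 °C: 370.64 kJ/min
Q = ΔH = -23020 kJ/min = -383.66 kW
Heat removed = 1381.2 MJ/h

Q_out = 1380 MJ/h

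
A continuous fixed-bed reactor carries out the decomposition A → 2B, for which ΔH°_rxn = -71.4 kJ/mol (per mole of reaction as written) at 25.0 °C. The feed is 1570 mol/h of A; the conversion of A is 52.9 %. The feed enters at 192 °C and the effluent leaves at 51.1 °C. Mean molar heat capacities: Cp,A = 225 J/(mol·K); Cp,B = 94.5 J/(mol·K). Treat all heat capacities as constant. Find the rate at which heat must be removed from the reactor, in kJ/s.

Q_out = 30.5 kJ/s

Extent of reaction ξ = 0.529 × 1570 = 830.53 mol/h
Reaction term: ξ·ΔH°_rxn = 830.53 × -71.4 = -59300 kJ/h
Sensible, feed 192→25 °C: -58993 kJ/h
Outlet flows (mol/h): A 739.47, B 1661.1
Sensible, products 25→51.1 °C: 8439.5 kJ/h
Q = ΔH = -109850 kJ/h = -30.515 kW
Heat removed = 30.515 kJ/s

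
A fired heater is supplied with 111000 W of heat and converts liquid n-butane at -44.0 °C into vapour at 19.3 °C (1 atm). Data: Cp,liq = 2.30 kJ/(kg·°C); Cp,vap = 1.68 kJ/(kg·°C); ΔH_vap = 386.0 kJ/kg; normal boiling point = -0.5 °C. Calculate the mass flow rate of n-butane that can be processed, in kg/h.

ṁ = 769 kg/h

Δh = 2.30×(-0.5−-44.0) + 386.0 + 1.68×(19.3−-0.5) = 519.31 kJ/kg
Q = 111000 W = 111 kJ/s = 399600 kJ/h
ṁ = Q/Δh = 399600 / 519.31 = 769.48 kg/h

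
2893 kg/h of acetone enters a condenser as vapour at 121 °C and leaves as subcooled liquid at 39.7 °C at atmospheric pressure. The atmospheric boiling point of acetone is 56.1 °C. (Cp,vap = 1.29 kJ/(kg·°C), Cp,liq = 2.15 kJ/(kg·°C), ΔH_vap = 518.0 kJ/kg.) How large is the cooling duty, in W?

vapour 121→56.1 °C: -83.721 kJ/kg
condensation at 56.1 °C: -518 kJ/kg
liquid 56.1→39.7 °C: -35.26 kJ/kg
Δh = -83.721 + -518 + -35.26 = -636.98 kJ/kg
Q = ṁ·Δh = 2893 kg/h × -636.98 kJ/kg = -1.8428e+06 kJ/h
|Q| = 511.89 kW = 511890 W

Q_c = 512000 W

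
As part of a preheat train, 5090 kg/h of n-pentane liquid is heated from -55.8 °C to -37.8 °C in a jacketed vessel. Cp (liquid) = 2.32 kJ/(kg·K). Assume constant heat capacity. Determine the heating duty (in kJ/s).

Q = 59.0 kJ/s

Q = ṁ·Cp·ΔT = 5090 × 2.32 × (-37.8 − -55.8) = 212560 kJ/h
Converting: 212560 / 3600 s = 59.044 kW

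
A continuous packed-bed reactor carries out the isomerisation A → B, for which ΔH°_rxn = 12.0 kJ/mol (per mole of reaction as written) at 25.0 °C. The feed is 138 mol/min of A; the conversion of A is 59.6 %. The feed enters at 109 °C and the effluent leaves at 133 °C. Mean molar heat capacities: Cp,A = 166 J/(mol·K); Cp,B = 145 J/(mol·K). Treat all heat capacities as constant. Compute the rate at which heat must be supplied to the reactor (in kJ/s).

Q_in = 22.5 kJ/s

Extent of reaction ξ = 0.596 × 138 = 82.248 mol/min
Reaction term: ξ·ΔH°_rxn = 82.248 × 12.0 = 986.98 kJ/min
Sensible, feed 109→25 °C: -1924.3 kJ/min
Outlet flows (mol/min): A 55.752, B 82.248
Sensible, products 25→133 °C: 2287.5 kJ/min
Q = ΔH = 1350.2 kJ/min = 22.504 kW
Heat supplied = 22.504 kJ/s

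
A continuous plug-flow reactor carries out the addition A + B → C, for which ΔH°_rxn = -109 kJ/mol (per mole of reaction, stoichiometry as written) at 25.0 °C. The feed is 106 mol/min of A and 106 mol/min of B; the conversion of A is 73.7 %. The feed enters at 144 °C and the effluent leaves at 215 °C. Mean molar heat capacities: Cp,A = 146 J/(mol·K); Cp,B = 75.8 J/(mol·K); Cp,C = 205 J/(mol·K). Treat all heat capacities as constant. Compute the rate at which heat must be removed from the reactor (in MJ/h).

Q_out = 426 MJ/h

Extent of reaction ξ = 0.737 × 106 = 78.122 mol/min
Reaction term: ξ·ΔH°_rxn = 78.122 × -109 = -8515.3 kJ/min
Sensible, feed 144→25 °C: -2797.8 kJ/min
Outlet flows (mol/min): A 27.878, B 27.878, C 78.122
Sensible, products 25→215 °C: 4217.7 kJ/min
Q = ΔH = -7095.4 kJ/min = -118.26 kW
Heat removed = 425.72 MJ/h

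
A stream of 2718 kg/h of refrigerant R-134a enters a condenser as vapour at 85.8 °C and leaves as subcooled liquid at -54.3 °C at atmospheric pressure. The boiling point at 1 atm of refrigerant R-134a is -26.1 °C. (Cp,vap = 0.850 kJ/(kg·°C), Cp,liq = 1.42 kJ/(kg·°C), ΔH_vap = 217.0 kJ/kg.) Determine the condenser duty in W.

Q_c = 266000 W

vapour 85.8→-26.1 °C: -95.115 kJ/kg
condensation at -26.1 °C: -217 kJ/kg
liquid -26.1→-54.3 °C: -40.044 kJ/kg
Δh = -95.115 + -217 + -40.044 = -352.16 kJ/kg
Q = ṁ·Δh = 2718 kg/h × -352.16 kJ/kg = -957170 kJ/h
|Q| = 265.88 kW = 265880 W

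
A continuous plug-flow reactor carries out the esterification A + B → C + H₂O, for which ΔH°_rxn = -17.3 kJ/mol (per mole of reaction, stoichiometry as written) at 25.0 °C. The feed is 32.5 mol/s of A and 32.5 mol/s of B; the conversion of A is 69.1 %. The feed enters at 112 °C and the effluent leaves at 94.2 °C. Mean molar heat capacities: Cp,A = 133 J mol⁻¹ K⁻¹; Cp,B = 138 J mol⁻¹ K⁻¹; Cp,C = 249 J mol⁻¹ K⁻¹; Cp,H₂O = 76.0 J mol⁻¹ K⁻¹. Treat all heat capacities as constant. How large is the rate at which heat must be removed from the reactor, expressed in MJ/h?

Q_out = 1660 MJ/h

Extent of reaction ξ = 0.691 × 32.5 = 22.457 mol/s
Reaction term: ξ·ΔH°_rxn = 22.457 × -17.3 = -388.51 kJ/s
Sensible, feed 112→25 °C: -766.25 kJ/s
Outlet flows (mol/s): A 10.043, B 10.043, C 22.457, H₂O 22.457
Sensible, products 25→94.2 °C: 693.4 kJ/s
Q = ΔH = -461.37 kJ/s = -461.37 kW
Heat removed = 1660.9 MJ/h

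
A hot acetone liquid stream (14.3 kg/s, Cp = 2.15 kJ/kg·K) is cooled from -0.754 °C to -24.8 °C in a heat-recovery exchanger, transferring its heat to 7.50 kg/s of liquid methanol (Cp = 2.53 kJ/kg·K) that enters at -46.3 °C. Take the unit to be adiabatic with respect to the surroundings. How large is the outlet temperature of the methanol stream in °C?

Heat released by hot stream: Q = 14.3 × 2.15 × (-0.754 − -24.8) = 739.29 kJ/s
Energy balance on cold side (adiabatic exchanger): Q = ṁ_c·Cp_c·(T_c,out − T_c,in)
T_c,out = -46.3 + 739.29/(7.50 × 2.53) = -7.3385 °C

T_c,out = -7.34 °C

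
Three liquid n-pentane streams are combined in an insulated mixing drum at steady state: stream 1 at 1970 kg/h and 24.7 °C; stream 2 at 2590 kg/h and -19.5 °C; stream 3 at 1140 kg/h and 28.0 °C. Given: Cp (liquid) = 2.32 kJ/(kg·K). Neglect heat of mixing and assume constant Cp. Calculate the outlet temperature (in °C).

No heat crosses the boundary, so H_out = H_in.
T_out = Σ ṁᵢCp,ᵢTᵢ / Σ ṁᵢCp,ᵢ
      = 69772 / 13224 = 5.2761 °C

T_out = 5.28 °C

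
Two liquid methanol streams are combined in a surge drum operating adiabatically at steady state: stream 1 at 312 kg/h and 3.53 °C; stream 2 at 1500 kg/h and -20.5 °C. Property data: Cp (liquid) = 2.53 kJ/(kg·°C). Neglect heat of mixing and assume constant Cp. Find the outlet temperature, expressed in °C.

No heat crosses the boundary, so H_out = H_in.
T_out = Σ ṁᵢCp,ᵢTᵢ / Σ ṁᵢCp,ᵢ
      = -75011 / 4584.4 = -16.362 °C

T_out = -16.4 °C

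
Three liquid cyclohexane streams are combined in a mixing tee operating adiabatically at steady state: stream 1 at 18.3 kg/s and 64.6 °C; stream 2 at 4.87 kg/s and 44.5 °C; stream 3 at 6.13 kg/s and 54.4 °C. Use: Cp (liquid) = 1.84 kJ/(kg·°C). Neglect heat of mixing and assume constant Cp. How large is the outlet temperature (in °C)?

Energy balance with Q = 0: Σ ṁᵢCp,ᵢ(T_out − Tᵢ) = 0
T_out = Σ ṁᵢCp,ᵢTᵢ / Σ ṁᵢCp,ᵢ
      = 3187.6 / 53.912 = 59.125 °C

T_out = 59.1 °C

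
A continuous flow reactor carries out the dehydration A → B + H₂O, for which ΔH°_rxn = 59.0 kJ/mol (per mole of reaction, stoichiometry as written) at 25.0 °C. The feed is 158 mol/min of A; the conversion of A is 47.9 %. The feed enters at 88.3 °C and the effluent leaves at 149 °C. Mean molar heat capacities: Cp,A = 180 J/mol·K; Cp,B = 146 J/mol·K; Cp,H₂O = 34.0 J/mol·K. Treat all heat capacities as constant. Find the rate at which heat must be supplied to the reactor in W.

Extent of reaction ξ = 0.479 × 158 = 75.682 mol/min
Reaction term: ξ·ΔH°_rxn = 75.682 × 59.0 = 4465.2 kJ/min
Sensible, feed 88.3→25 °C: -1800.3 kJ/min
Outlet flows (mol/min): A 82.318, B 75.682, H₂O 75.682
Sensible, products 25→149 °C: 3526.6 kJ/min
Q = ΔH = 6191.5 kJ/min = 103.19 kW
Heat supplied = 103190 W

Q_in = 103000 W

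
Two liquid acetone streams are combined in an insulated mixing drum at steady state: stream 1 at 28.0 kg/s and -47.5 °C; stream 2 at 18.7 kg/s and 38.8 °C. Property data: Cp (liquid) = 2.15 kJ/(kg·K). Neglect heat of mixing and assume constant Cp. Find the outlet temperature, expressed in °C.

Energy balance with Q = 0: Σ ṁᵢCp,ᵢ(T_out − Tᵢ) = 0
Σ ṁᵢCp,ᵢTᵢ = 28.0×2.15×-47.5 + 18.7×2.15×38.8 = -1299.5
Σ ṁᵢCp,ᵢ = 28.0×2.15 + 18.7×2.15 = 100.41
T_out = -1299.5 / 100.41 = -12.943 °C

T_out = -12.9 °C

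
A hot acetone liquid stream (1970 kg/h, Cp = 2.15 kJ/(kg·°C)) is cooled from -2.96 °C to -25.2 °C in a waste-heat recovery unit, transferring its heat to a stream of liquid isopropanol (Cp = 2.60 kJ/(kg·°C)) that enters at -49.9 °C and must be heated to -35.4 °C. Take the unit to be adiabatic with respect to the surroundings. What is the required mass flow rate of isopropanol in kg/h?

Heat released by hot stream: Q = 1970 × 2.15 × (-2.96 − -25.2) = 94198 kJ/h
Energy balance on cold side (adiabatic exchanger): Q = ṁ_c·Cp_c·(T_c,out − T_c,in)
ṁ_c = 94198 / [2.60 × (-35.4 − -49.9)] = 2498.6 kg/h

ṁ_c = 2500 kg/h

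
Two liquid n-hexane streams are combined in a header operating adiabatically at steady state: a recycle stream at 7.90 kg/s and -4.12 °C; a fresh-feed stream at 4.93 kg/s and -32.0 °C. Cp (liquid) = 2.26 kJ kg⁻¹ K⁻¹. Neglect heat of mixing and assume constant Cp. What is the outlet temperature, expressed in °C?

T_out = -14.8 °C

No heat crosses the boundary, so H_out = H_in.
Σ ṁᵢCp,ᵢTᵢ = 7.90×2.26×-4.12 + 4.93×2.26×-32.0 = -430.1
Σ ṁᵢCp,ᵢ = 7.90×2.26 + 4.93×2.26 = 28.996
T_out = -430.1 / 28.996 = -14.833 °C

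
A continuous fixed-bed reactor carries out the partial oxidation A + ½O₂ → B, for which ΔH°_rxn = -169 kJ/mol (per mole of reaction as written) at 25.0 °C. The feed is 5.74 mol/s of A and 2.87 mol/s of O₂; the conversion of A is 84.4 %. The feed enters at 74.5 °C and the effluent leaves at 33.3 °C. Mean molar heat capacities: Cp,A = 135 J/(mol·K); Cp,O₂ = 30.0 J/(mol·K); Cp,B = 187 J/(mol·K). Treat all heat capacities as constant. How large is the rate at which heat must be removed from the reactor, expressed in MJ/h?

Extent of reaction ξ = 0.844 × 5.74 = 4.8446 mol/s
Reaction term: ξ·ΔH°_rxn = 4.8446 × -169 = -818.73 kJ/s
Sensible, feed 74.5→25 °C: -42.62 kJ/s
Outlet flows (mol/s): A 0.89544, O₂ 0.44772, B 4.8446
Sensible, products 25→33.3 °C: 8.6341 kJ/s
Q = ΔH = -852.72 kJ/s = -852.72 kW
Heat removed = 3069.8 MJ/h

Q_out = 3070 MJ/h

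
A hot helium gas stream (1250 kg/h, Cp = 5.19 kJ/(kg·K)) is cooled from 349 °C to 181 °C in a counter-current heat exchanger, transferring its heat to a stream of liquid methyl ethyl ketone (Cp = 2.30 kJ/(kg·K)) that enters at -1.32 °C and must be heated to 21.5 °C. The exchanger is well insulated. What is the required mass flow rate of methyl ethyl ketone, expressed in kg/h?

Heat released by hot stream: Q = 1250 × 5.19 × (349 − 181) = 1.0899e+06 kJ/h
Energy balance on cold side (adiabatic exchanger): Q = ṁ_c·Cp_c·(T_c,out − T_c,in)
ṁ_c = 1.0899e+06 / [2.30 × (21.5 − -1.32)] = 20766 kg/h

ṁ_c = 20800 kg/h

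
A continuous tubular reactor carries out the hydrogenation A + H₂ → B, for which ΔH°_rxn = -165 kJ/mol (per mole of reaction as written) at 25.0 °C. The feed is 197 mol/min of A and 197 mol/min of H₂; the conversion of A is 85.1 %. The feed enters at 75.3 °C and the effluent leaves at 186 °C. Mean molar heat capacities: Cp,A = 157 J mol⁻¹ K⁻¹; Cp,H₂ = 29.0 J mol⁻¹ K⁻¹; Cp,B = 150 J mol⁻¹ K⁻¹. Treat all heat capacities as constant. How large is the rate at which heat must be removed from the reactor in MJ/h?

Extent of reaction ξ = 0.851 × 197 = 167.65 mol/min
Reaction term: ξ·ΔH°_rxn = 167.65 × -165 = -27662 kJ/min
Sensible, feed 75.3→25 °C: -1843.1 kJ/min
Outlet flows (mol/min): A 29.353, H₂ 29.353, B 167.65
Sensible, products 25→186 °C: 4927.7 kJ/min
Q = ΔH = -24577 kJ/min = -409.62 kW
Heat removed = 1474.6 MJ/h

Q_out = 1470 MJ/h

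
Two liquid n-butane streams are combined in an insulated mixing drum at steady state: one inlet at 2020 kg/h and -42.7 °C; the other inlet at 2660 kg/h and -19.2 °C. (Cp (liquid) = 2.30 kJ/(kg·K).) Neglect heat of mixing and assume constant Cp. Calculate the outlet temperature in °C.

T_out = -29.3 °C

No heat crosses the boundary, so H_out = H_in.
T_out = Σ ṁᵢCp,ᵢTᵢ / Σ ṁᵢCp,ᵢ
      = -315850 / 10764 = -29.343 °C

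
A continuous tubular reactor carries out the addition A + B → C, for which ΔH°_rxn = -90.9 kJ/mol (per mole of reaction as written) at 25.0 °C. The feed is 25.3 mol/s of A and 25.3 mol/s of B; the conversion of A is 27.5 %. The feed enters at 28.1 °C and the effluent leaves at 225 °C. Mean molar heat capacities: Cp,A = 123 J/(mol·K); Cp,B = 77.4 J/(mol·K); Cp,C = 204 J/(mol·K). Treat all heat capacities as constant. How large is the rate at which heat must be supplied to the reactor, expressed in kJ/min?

Q_in = 22300 kJ/min

Extent of reaction ξ = 0.275 × 25.3 = 6.9575 mol/s
Reaction term: ξ·ΔH°_rxn = 6.9575 × -90.9 = -632.44 kJ/s
Sensible, feed 28.1→25 °C: -15.717 kJ/s
Outlet flows (mol/s): A 18.343, B 18.343, C 6.9575
Sensible, products 25→225 °C: 1019 kJ/s
Q = ΔH = 370.88 kJ/s = 370.88 kW
Heat supplied = 22253 kJ/min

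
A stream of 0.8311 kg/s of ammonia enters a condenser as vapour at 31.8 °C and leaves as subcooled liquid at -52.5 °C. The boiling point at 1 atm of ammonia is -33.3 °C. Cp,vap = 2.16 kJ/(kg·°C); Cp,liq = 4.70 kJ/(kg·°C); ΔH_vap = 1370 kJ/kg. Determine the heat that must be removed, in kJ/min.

Q_c = 79800 kJ/min

vapour 31.8→-33.3 °C: -140.62 kJ/kg
condensation at -33.3 °C: -1370 kJ/kg
liquid -33.3→-52.5 °C: -90.24 kJ/kg
Δh = -140.62 + -1370 + -90.24 = -1600.9 kJ/kg
Q = ṁ·Δh = 0.8311 kg/s × -1600.9 kJ/kg = -1330.5 kJ/s
|Q| = 1330.5 kW = 79828 kJ/min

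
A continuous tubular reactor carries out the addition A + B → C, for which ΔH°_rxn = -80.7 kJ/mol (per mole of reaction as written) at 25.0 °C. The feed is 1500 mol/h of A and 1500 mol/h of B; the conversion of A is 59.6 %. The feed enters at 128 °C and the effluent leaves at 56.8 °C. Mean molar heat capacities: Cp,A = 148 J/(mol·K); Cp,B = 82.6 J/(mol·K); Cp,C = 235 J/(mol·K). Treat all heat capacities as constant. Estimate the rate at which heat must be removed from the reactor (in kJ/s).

Extent of reaction ξ = 0.596 × 1500 = 894 mol/h
Reaction term: ξ·ΔH°_rxn = 894 × -80.7 = -72146 kJ/h
Sensible, feed 128→25 °C: -35628 kJ/h
Outlet flows (mol/h): A 606, B 606, C 894
Sensible, products 25→56.8 °C: 11125 kJ/h
Q = ΔH = -96649 kJ/h = -26.847 kW
Heat removed = 26.847 kJ/s

Q_out = 26.8 kJ/s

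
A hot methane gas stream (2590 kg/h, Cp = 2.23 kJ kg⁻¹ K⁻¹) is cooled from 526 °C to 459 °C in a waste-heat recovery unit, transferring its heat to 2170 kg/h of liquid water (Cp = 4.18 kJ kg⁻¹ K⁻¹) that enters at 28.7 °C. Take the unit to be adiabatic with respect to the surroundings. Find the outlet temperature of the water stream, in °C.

Heat released by hot stream: Q = 2590 × 2.23 × (526 − 459) = 386970 kJ/h
Energy balance on cold side (adiabatic exchanger): Q = ṁ_c·Cp_c·(T_c,out − T_c,in)
T_c,out = 28.7 + 386970/(2170 × 4.18) = 71.362 °C

T_c,out = 71.4 °C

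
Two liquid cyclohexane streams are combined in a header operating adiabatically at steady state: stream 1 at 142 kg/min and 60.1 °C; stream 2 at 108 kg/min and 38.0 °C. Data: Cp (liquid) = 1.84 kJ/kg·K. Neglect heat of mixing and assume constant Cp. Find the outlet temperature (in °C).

T_out = 50.6 °C

Adiabatic, steady state ⇒ Σ ṁᵢCp,ᵢ(T_out − Tᵢ) = 0
T_out = Σ ṁᵢCp,ᵢTᵢ / Σ ṁᵢCp,ᵢ
      = 23254 / 460 = 50.553 °C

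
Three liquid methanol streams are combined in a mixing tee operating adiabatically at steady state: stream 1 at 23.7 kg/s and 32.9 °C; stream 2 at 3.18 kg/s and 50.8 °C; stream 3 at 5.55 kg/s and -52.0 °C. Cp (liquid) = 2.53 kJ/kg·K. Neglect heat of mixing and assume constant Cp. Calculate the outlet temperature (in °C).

T_out = 20.1 °C

Energy balance with Q = 0: Σ ṁᵢCp,ᵢ(T_out − Tᵢ) = 0
T_out = Σ ṁᵢCp,ᵢTᵢ / Σ ṁᵢCp,ᵢ
      = 1651.3 / 82.048 = 20.126 °C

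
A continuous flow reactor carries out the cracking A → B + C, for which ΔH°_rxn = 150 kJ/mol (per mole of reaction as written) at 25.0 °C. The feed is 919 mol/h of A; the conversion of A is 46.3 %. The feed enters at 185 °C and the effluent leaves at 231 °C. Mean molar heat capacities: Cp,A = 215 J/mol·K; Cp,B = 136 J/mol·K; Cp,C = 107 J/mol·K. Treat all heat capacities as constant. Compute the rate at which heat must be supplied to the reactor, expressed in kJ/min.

Q_in = 1260 kJ/min

Extent of reaction ξ = 0.463 × 919 = 425.5 mol/h
Reaction term: ξ·ΔH°_rxn = 425.5 × 150 = 63825 kJ/h
Sensible, feed 185→25 °C: -31614 kJ/h
Outlet flows (mol/h): A 493.5, B 425.5, C 425.5
Sensible, products 25→231 °C: 43157 kJ/h
Q = ΔH = 75368 kJ/h = 20.935 kW
Heat supplied = 1256.1 kJ/min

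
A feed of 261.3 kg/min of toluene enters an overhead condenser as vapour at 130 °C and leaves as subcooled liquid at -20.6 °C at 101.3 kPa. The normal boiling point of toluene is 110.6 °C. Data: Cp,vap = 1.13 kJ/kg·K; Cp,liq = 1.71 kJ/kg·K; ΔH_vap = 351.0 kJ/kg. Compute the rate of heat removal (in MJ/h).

vapour 130→110.6 °C: -21.922 kJ/kg
condensation at 110.6 °C: -351 kJ/kg
liquid 110.6→-20.6 °C: -224.35 kJ/kg
Δh = -21.922 + -351 + -224.35 = -597.27 kJ/kg
Q = ṁ·Δh = 261.3 kg/min × -597.27 kJ/kg = -156070 kJ/min
|Q| = 2601.1 kW = 9364.1 MJ/h

Q_c = 9360 MJ/h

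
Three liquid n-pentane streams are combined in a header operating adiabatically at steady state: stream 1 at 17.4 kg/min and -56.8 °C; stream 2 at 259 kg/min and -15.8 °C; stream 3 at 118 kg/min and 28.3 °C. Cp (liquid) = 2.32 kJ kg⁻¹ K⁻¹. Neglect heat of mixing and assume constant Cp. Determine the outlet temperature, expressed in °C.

No heat crosses the boundary, so H_out = H_in.
T_out = Σ ṁᵢCp,ᵢTᵢ / Σ ṁᵢCp,ᵢ
      = -4039.4 / 915.01 = -4.4146 °C

T_out = -4.41 °C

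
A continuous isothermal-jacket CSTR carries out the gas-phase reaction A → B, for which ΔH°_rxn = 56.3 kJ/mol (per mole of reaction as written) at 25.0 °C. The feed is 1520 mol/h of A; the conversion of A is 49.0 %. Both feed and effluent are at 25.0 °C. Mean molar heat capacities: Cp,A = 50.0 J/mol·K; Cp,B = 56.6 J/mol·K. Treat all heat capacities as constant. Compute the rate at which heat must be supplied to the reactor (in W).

Extent of reaction ξ = 0.490 × 1520 = 744.8 mol/h
Reaction term: ξ·ΔH°_rxn = 744.8 × 56.3 = 41932 kJ/h
Q = ΔH = 41932 kJ/h = 11.648 kW
Heat supplied = 11648 W

Q_in = 11600 W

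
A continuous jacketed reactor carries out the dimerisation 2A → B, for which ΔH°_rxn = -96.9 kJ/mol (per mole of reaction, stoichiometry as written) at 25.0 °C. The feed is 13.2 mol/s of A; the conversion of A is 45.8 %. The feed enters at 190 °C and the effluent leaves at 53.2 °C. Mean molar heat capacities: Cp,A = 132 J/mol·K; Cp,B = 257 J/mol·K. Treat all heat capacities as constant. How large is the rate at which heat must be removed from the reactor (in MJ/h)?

Q_out = 1910 MJ/h

Extent of reaction ξ = 0.458 × 13.2 / 2 = 3.0228 mol/s
Reaction term: ξ·ΔH°_rxn = 3.0228 × -96.9 = -292.91 kJ/s
Sensible, feed 190→25 °C: -287.5 kJ/s
Outlet flows (mol/s): A 7.1544, B 3.0228
Sensible, products 25→53.2 °C: 48.539 kJ/s
Q = ΔH = -531.87 kJ/s = -531.87 kW
Heat removed = 1914.7 MJ/h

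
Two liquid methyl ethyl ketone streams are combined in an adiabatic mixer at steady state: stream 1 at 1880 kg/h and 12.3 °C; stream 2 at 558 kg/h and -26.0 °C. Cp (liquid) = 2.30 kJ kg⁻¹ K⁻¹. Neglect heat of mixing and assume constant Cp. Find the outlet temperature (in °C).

Adiabatic, steady state ⇒ Σ ṁᵢCp,ᵢ(T_out − Tᵢ) = 0
Σ ṁᵢCp,ᵢTᵢ = 1880×2.30×12.3 + 558×2.30×-26.0 = 19817
Σ ṁᵢCp,ᵢ = 1880×2.30 + 558×2.30 = 5607.4
T_out = 19817 / 5607.4 = 3.534 °C

T_out = 3.53 °C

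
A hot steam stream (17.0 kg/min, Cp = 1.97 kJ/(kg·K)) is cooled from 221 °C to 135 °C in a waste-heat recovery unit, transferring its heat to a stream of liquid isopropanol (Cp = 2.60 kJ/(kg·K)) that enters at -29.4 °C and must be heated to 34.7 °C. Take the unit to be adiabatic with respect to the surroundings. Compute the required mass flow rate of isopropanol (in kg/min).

ṁ_c = 17.3 kg/min

Heat released by hot stream: Q = 17.0 × 1.97 × (221 − 135) = 2880.1 kJ/min
Energy balance on cold side (adiabatic exchanger): Q = ṁ_c·Cp_c·(T_c,out − T_c,in)
ṁ_c = 2880.1 / [2.60 × (34.7 − -29.4)] = 17.282 kg/min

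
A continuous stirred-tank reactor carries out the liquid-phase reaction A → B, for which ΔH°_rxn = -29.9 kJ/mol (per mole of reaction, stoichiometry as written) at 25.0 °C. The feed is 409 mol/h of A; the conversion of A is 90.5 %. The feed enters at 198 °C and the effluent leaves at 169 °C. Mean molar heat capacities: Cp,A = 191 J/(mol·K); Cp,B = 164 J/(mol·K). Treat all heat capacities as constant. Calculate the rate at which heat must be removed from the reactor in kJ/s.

Extent of reaction ξ = 0.905 × 409 = 370.15 mol/h
Reaction term: ξ·ΔH°_rxn = 370.15 × -29.9 = -11067 kJ/h
Sensible, feed 198→25 °C: -13515 kJ/h
Outlet flows (mol/h): A 38.855, B 370.15
Sensible, products 25→169 °C: 9810 kJ/h
Q = ΔH = -14772 kJ/h = -4.1033 kW
Heat removed = 4.1033 kJ/s

Q_out = 4.10 kJ/s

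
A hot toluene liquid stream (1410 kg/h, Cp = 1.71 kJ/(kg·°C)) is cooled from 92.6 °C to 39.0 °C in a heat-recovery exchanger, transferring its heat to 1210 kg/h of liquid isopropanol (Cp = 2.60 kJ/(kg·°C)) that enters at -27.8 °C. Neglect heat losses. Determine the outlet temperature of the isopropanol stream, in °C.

Heat released by hot stream: Q = 1410 × 1.71 × (92.6 − 39.0) = 129230 kJ/h
Energy balance on cold side (adiabatic exchanger): Q = ṁ_c·Cp_c·(T_c,out − T_c,in)
T_c,out = -27.8 + 129230/(1210 × 2.60) = 13.279 °C

T_c,out = 13.3 °C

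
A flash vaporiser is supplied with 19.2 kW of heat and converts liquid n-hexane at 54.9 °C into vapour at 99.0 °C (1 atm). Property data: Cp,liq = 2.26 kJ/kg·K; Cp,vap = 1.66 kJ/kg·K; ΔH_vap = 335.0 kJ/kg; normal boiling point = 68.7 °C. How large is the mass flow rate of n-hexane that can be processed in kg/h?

ṁ = 166 kg/h

Δh = 2.26×(68.7−54.9) + 335.0 + 1.66×(99.0−68.7) = 416.49 kJ/kg
Q = 19.2 kW = 19.2 kJ/s = 69120 kJ/h
ṁ = Q/Δh = 69120 / 416.49 = 165.96 kg/h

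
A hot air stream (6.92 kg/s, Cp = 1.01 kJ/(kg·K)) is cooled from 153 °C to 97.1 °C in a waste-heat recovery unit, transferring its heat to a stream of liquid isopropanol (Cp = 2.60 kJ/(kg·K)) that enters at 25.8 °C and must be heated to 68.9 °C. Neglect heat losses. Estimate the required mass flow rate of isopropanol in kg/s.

Heat released by hot stream: Q = 6.92 × 1.01 × (153 − 97.1) = 390.7 kJ/s
Energy balance on cold side (adiabatic exchanger): Q = ṁ_c·Cp_c·(T_c,out − T_c,in)
ṁ_c = 390.7 / [2.60 × (68.9 − 25.8)] = 3.4865 kg/s

ṁ_c = 3.49 kg/s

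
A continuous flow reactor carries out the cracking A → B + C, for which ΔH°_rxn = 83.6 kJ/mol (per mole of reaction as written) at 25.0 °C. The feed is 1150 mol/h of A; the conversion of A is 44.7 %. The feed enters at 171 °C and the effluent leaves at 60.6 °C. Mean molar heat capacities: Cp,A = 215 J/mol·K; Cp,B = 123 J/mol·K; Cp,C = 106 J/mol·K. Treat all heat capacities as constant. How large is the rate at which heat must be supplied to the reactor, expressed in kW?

Q_in = 4.43 kW

Extent of reaction ξ = 0.447 × 1150 = 514.05 mol/h
Reaction term: ξ·ΔH°_rxn = 514.05 × 83.6 = 42975 kJ/h
Sensible, feed 171→25 °C: -36098 kJ/h
Outlet flows (mol/h): A 635.95, B 514.05, C 514.05
Sensible, products 25→60.6 °C: 9058.3 kJ/h
Q = ΔH = 15934 kJ/h = 4.4262 kW
Heat supplied = 4.4262 kW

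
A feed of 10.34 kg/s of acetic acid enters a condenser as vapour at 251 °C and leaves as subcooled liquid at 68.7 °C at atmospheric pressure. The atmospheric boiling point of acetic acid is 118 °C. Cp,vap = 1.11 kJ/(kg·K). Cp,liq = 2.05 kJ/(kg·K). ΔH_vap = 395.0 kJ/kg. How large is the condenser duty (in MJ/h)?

vapour 251→118 °C: -147.63 kJ/kg
condensation at 118 °C: -395 kJ/kg
liquid 118→68.7 °C: -101.06 kJ/kg
Δh = -147.63 + -395 + -101.06 = -643.7 kJ/kg
Q = ṁ·Δh = 10.34 kg/s × -643.7 kJ/kg = -6655.8 kJ/s
|Q| = 6655.8 kW = 23961 MJ/h

Q_c = 24000 MJ/h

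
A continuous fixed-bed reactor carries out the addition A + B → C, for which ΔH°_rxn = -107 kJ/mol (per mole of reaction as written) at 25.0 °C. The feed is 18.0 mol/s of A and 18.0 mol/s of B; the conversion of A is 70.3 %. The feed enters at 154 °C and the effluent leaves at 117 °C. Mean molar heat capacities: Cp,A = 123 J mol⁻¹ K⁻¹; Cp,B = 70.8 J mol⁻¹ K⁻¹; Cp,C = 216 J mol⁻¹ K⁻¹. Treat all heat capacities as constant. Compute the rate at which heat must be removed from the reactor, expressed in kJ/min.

Q_out = 87400 kJ/min

Extent of reaction ξ = 0.703 × 18.0 = 12.654 mol/s
Reaction term: ξ·ΔH°_rxn = 12.654 × -107 = -1354 kJ/s
Sensible, feed 154→25 °C: -450 kJ/s
Outlet flows (mol/s): A 5.346, B 5.346, C 12.654
Sensible, products 25→117 °C: 346.78 kJ/s
Q = ΔH = -1457.2 kJ/s = -1457.2 kW
Heat removed = 87432 kJ/min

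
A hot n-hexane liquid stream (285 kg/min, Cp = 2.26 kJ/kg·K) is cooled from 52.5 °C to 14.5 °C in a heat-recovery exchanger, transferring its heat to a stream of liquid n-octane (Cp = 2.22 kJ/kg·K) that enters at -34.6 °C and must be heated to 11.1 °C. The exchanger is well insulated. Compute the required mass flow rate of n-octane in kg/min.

ṁ_c = 241 kg/min

Heat released by hot stream: Q = 285 × 2.26 × (52.5 − 14.5) = 24476 kJ/min
Energy balance on cold side (adiabatic exchanger): Q = ṁ_c·Cp_c·(T_c,out − T_c,in)
ṁ_c = 24476 / [2.22 × (11.1 − -34.6)] = 241.25 kg/min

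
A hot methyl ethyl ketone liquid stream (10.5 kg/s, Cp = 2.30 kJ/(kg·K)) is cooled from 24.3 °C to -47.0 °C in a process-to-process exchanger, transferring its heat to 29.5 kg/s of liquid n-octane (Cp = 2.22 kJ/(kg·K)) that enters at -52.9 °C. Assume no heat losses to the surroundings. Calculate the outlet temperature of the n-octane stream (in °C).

Heat released by hot stream: Q = 10.5 × 2.30 × (24.3 − -47.0) = 1721.9 kJ/s
Energy balance on cold side (adiabatic exchanger): Q = ṁ_c·Cp_c·(T_c,out − T_c,in)
T_c,out = -52.9 + 1721.9/(29.5 × 2.22) = -26.608 °C

T_c,out = -26.6 °C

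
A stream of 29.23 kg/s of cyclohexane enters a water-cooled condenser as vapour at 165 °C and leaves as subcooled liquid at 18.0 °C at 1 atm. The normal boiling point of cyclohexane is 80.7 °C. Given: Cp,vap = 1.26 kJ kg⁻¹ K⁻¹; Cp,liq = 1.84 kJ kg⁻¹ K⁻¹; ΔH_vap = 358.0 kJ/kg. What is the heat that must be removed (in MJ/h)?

vapour 165→80.7 °C: -106.22 kJ/kg
condensation at 80.7 °C: -358 kJ/kg
liquid 80.7→18.0 °C: -115.37 kJ/kg
Δh = -106.22 + -358 + -115.37 = -579.59 kJ/kg
Q = ṁ·Δh = 29.23 kg/s × -579.59 kJ/kg = -16941 kJ/s
|Q| = 16941 kW = 60989 MJ/h

Q_c = 61000 MJ/h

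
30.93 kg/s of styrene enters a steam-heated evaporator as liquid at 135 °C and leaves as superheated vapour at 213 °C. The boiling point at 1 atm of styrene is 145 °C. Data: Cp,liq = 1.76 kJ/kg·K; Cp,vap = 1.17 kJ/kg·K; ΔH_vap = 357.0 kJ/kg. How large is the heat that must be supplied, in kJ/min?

liquid 135→145 °C: 17.6 kJ/kg
vaporisation at 145 °C: 357 kJ/kg
vapour 145→213 °C: 79.56 kJ/kg
Δh = 17.6 + 357 + 79.56 = 454.16 kJ/kg
Q = ṁ·Δh = 30.93 kg/s × 454.16 kJ/kg = 14047 kJ/s
|Q| = 14047 kW = 842830 kJ/min

Q = 843000 kJ/min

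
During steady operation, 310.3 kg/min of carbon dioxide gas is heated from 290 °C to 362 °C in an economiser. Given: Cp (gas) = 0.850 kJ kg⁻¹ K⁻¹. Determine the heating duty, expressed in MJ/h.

Q = ṁ·Cp·ΔT = 310.3 × 0.850 × (362 − 290) = 18990 kJ/min
Converting: 18990 / 60 s = 316.51 kW
Heating duty = 1139.4 MJ/h

Q = 1140 MJ/h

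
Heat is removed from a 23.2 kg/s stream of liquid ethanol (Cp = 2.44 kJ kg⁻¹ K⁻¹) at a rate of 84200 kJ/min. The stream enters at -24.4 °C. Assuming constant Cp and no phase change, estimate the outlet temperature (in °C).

T_out = -49.2 °C

Q = 84200 kJ/min = 1403.3 kJ/s
ΔT = Q/(ṁ·Cp) = 1403.3/(23.2×2.44) = 24.79 K
T_out = -24.4 − 24.79 = -49.19 °C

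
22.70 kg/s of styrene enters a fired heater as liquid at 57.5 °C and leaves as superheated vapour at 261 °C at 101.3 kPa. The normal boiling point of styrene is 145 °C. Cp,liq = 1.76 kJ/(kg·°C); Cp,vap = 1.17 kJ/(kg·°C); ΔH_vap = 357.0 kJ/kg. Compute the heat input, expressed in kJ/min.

Q = 881000 kJ/min

liquid 57.5→145 °C: 154 kJ/kg
vaporisation at 145 °C: 357 kJ/kg
vapour 145→261 °C: 135.72 kJ/kg
Δh = 154 + 357 + 135.72 = 646.72 kJ/kg
Q = ṁ·Δh = 22.70 kg/s × 646.72 kJ/kg = 14681 kJ/s
|Q| = 14681 kW = 880830 kJ/min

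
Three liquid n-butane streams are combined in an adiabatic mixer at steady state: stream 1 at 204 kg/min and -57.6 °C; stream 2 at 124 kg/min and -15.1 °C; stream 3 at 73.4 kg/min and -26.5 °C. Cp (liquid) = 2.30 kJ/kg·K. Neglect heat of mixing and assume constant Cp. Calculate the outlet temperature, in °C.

Energy balance with Q = 0: Σ ṁᵢCp,ᵢ(T_out − Tᵢ) = 0
T_out = Σ ṁᵢCp,ᵢTᵢ / Σ ṁᵢCp,ᵢ
      = -35806 / 923.22 = -38.784 °C

T_out = -38.8 °C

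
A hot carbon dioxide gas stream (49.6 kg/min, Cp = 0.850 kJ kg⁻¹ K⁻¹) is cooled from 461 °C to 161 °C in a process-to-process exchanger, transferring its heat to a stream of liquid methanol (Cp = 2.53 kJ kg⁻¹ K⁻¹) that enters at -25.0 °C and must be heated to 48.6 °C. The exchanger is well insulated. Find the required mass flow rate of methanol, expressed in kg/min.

Heat released by hot stream: Q = 49.6 × 0.850 × (461 − 161) = 12648 kJ/min
Energy balance on cold side (adiabatic exchanger): Q = ṁ_c·Cp_c·(T_c,out − T_c,in)
ṁ_c = 12648 / [2.53 × (48.6 − -25.0)] = 67.924 kg/min

ṁ_c = 67.9 kg/min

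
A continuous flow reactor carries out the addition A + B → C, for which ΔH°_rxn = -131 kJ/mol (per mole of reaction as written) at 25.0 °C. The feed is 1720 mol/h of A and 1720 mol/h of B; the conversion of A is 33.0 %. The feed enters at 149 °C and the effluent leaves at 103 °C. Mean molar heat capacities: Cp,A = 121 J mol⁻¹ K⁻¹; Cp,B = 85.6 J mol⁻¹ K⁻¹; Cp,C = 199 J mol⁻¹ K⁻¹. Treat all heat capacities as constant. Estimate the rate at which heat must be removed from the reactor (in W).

Extent of reaction ξ = 0.330 × 1720 = 567.6 mol/h
Reaction term: ξ·ΔH°_rxn = 567.6 × -131 = -74356 kJ/h
Sensible, feed 149→25 °C: -44064 kJ/h
Outlet flows (mol/h): A 1152.4, B 1152.4, C 567.6
Sensible, products 25→103 °C: 27381 kJ/h
Q = ΔH = -91038 kJ/h = -25.288 kW
Heat removed = 25288 W

Q_out = 25300 W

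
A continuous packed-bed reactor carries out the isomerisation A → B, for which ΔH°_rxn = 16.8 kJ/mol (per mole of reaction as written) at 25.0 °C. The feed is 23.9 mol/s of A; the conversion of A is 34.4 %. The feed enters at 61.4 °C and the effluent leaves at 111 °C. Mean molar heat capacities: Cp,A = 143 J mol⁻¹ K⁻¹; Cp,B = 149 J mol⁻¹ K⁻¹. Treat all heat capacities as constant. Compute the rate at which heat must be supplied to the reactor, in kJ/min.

Q_in = 18700 kJ/min

Extent of reaction ξ = 0.344 × 23.9 = 8.2216 mol/s
Reaction term: ξ·ΔH°_rxn = 8.2216 × 16.8 = 138.12 kJ/s
Sensible, feed 61.4→25 °C: -124.4 kJ/s
Outlet flows (mol/s): A 15.678, B 8.2216
Sensible, products 25→111 °C: 298.16 kJ/s
Q = ΔH = 311.88 kJ/s = 311.88 kW
Heat supplied = 18713 kJ/min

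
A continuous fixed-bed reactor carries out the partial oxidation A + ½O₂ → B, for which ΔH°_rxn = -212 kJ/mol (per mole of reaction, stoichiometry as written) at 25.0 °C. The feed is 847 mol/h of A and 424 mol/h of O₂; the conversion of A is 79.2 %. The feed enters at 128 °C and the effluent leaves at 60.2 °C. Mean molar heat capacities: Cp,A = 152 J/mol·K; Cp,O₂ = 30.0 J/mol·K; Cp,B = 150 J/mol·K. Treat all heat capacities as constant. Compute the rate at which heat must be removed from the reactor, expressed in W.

Q_out = 42300 W

Extent of reaction ξ = 0.792 × 847 = 670.82 mol/h
Reaction term: ξ·ΔH°_rxn = 670.82 × -212 = -142210 kJ/h
Sensible, feed 128→25 °C: -14571 kJ/h
Outlet flows (mol/h): A 176.18, O₂ 88.588, B 670.82
Sensible, products 25→60.2 °C: 4578.1 kJ/h
Q = ΔH = -152210 kJ/h = -42.28 kW
Heat removed = 42280 W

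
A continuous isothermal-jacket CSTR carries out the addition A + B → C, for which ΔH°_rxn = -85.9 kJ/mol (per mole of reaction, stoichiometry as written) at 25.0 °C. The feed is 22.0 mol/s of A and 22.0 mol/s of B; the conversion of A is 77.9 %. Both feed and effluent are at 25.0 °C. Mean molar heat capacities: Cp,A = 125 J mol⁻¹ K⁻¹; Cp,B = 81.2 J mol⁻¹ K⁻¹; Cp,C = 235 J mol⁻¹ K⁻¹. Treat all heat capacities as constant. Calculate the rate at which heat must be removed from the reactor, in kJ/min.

Extent of reaction ξ = 0.779 × 22.0 = 17.138 mol/s
Reaction term: ξ·ΔH°_rxn = 17.138 × -85.9 = -1472.2 kJ/s
Q = ΔH = -1472.2 kJ/s = -1472.2 kW
Heat removed = 88329 kJ/min

Q_out = 88300 kJ/min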